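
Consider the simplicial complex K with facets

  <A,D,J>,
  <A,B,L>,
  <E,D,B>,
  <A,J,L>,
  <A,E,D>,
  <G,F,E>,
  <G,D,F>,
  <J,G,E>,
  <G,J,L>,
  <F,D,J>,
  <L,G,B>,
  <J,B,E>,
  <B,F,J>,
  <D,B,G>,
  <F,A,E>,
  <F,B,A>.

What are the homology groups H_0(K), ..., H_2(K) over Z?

We work with the vertex ordering A < B < D < E < F < G < J < L. The simplices of K, each written with vertices in increasing order, are:

  0-simplices (8): A, B, D, E, F, G, J, L
  1-simplices (24): AB, AD, AE, AF, AJ, AL, BD, BE, BF, BG, BJ, BL, DE, DF, DG, DJ, EF, EG, EJ, FG, FJ, GJ, GL, JL
  2-simplices (16): ABF, ABL, ADE, ADJ, AEF, AJL, BDE, BDG, BEJ, BFJ, BGL, DFG, DFJ, EFG, EGJ, GJL

so the chain groups are C_0 ≅ Z^8, C_1 ≅ Z^24, C_2 ≅ Z^16.

∂_1: C_1 → C_0 maps an edge to its endpoints' difference, ∂[p,q] = q − p. For instance
  ∂FG = G − F.
The resulting 8×24 matrix has rank 7, and its Smith normal form has invariant factors (1,1,1,1,1,1,1).

The boundary map ∂_2: C_2 → C_1 acts by ∂[p,q,r] = [q,r] − [p,r] + [p,q]. For instance
  ∂ADJ = DJ − AJ + AD,
  ∂AJL = JL − AL + AJ.
As a 24×16 matrix over Z this has rank 15, with invariant factors (1,1,1,1,1,1,1,1,1,1,1,1,1,1,1).

Now H_k = ker ∂_k / im ∂_{k+1}, so:

  H_0: rank C_0 − rank ∂_1 = 8 − 7 = 1, and the invariant factors of ∂_1 are all 1, so H_0 ≅ Z.
  H_1: rank ker ∂_1 − rank ∂_2 = (24 − 7) − 15 = 2, and the invariant factors of ∂_2 are all 1, so H_1 ≅ Z^2.
  H_2: rank ker ∂_2 − rank ∂_3 = (16 − 15) − 0 = 1, and there is no ∂_3, so H_2 ≅ Z.

As a check, the Euler characteristic is 8 − 24 + 16 = 0, which agrees with 1 − 2 + 1 = 0.
(K is a triangulation of the torus T^2.)

H_0 = Z,  H_1 = Z^2,  H_2 = Z.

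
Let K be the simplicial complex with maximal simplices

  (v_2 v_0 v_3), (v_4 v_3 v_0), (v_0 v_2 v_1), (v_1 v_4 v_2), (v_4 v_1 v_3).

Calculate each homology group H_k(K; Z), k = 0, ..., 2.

H_0 ≅ Z,  H_1 ≅ Z,  H_2 = 0.

Take the total order v_0 < v_1 < v_2 < v_3 < v_4 on the vertex set. Then K (dimension 2) consists of the simplices:

  0-simplices (5): [v_0], [v_1], [v_2], [v_3], [v_4]
  1-simplices (10): [v_0,v_1], [v_0,v_2], [v_0,v_3], [v_0,v_4], [v_1,v_2], [v_1,v_3], [v_1,v_4], [v_2,v_3], [v_2,v_4], [v_3,v_4]
  2-simplices (5): [v_0,v_1,v_2], [v_0,v_2,v_3], [v_0,v_3,v_4], [v_1,v_2,v_4], [v_1,v_3,v_4]

giving chain groups C_0 ≅ Z^5, C_1 ≅ Z^10, C_2 ≅ Z^5.

Boundary ∂_1: C_1 → C_0 is given by ∂[p,q] = [q] − [p].
This gives a 5×10 integer matrix of rank 4; reducing to Smith normal form yields diagonal entries (1,1,1,1).

∂_2: C_2 → C_1 maps a triangle to the signed sum of its edges. For instance
  ∂[v_0,v_2,v_3] = [v_2,v_3] − [v_0,v_3] + [v_0,v_2],
  ∂[v_1,v_2,v_4] = [v_2,v_4] − [v_1,v_4] + [v_1,v_2].
The resulting 10×5 matrix has rank 5, and its Smith normal form has invariant factors (1,1,1,1,1).

Computing H_k = (kernel of ∂_k) / (image of ∂_{k+1}):

  H_0: rank C_0 − rank ∂_1 = 5 − 4 = 1, and the invariant factors of ∂_1 are all 1, so H_0 = Z.
  H_1: rank ker ∂_1 − rank ∂_2 = (10 − 4) − 5 = 1, and the invariant factors of ∂_2 are all 1, so H_1 = Z.
  H_2: rank ker ∂_2 − rank ∂_3 = (5 − 5) − 0 = 0, and there is no ∂_3, so H_2 = 0.

(K is a triangulation of the Möbius band.)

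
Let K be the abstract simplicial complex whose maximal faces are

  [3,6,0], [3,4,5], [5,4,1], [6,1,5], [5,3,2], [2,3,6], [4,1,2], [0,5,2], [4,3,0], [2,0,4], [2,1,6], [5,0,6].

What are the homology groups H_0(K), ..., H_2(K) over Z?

H_0 = Z,  H_1 = Z_2,  H_2 = 0.

Take the total order 0 < 1 < 2 < 3 < 4 < 5 < 6 on the vertex set. Then K (dimension 2) consists of the simplices:

  0-simplices (7): [0], [1], [2], [3], [4], [5], [6]
  1-simplices (18): [0,2], [0,3], [0,4], [0,5], [0,6], [1,2], [1,4], [1,5], [1,6], [2,3], [2,4], [2,5], [2,6], [3,4], [3,5], [3,6], [4,5], [5,6]
  2-simplices (12): [0,2,4], [0,2,5], [0,3,4], [0,3,6], [0,5,6], [1,2,4], [1,2,6], [1,4,5], [1,5,6], [2,3,5], [2,3,6], [3,4,5]

so the chain groups are C_0 ≅ Z^7, C_1 ≅ Z^18, C_2 ≅ Z^12.

∂_1: C_1 → C_0 sends each edge [p,q] (with p < q) to q − p. For instance
  ∂[2,6] = [6] − [2].
As a 7×18 matrix over Z this has rank 6, with invariant factors (1,1,1,1,1,1).

The boundary map ∂_2: C_2 → C_1 acts by ∂[p,q,r] = [q,r] − [p,r] + [p,q]. For instance
  ∂[0,3,6] = [3,6] − [0,6] + [0,3],
  ∂[1,2,4] = [2,4] − [1,4] + [1,2].
The 18×12 boundary matrix has rank 12 and Smith normal form diag(1,1,1,1,1,1,1,1,1,1,1,2).

Reading off H_k = ker ∂_k / im ∂_{k+1}:

  H_0: rank C_0 − rank ∂_1 = 7 − 6 = 1, and the invariant factors of ∂_1 are all 1, so H_0 = Z.
  H_1: rank ker ∂_1 − rank ∂_2 = (18 − 6) − 12 = 0, and ∂_2 has invariant factor 2 > 1, so H_1 = Z_2.
  H_2: rank ker ∂_2 − rank ∂_3 = (12 − 12) − 0 = 0, and there is no ∂_3, so H_2 = 0.

As a check, the Euler characteristic is 7 − 18 + 12 = 1, which agrees with 1 − 0 + 0 = 1.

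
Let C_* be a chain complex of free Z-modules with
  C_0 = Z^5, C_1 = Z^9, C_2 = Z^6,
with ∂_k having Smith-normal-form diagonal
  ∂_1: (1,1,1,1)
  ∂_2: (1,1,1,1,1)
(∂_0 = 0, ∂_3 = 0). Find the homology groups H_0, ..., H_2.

H_0 ≅ Z,  H_1 = 0,  H_2 ≅ Z.

H_0: b_0 = 5 − 0 − 4 = 1; torsion from ∂_1 factors > 1: none. So H_0 ≅ Z.
H_1: b_1 = 9 − 4 − 5 = 0; torsion from ∂_2 factors > 1: none. So H_1 ≅ 0.
H_2: b_2 = 6 − 5 − 0 = 1; torsion from ∂_3 factors > 1: none. So H_2 ≅ Z.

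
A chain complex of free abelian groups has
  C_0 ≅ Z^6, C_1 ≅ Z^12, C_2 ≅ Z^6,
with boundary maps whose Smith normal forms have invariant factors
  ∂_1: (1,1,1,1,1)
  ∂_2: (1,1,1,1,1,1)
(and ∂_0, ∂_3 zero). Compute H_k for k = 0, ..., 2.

H_0 ≅ Z,  H_1 ≅ Z,  H_2 = 0.

H_0: b_0 = 6 − 0 − 5 = 1; torsion from ∂_1 factors > 1: none. So H_0 ≅ Z.
H_1: b_1 = 12 − 5 − 6 = 1; torsion from ∂_2 factors > 1: none. So H_1 ≅ Z.
H_2: b_2 = 6 − 6 − 0 = 0; torsion from ∂_3 factors > 1: none. So H_2 ≅ 0.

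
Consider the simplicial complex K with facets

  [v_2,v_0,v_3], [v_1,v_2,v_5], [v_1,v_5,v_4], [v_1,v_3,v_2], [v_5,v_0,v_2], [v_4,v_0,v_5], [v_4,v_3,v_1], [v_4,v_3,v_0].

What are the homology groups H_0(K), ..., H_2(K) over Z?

H_0 = Z,  H_1 = 0,  H_2 = Z.

Fix the vertex order v_0 < v_1 < v_2 < v_3 < v_4 < v_5 and write every simplex with vertices in increasing order. Then dim K = 2 and the simplices of K are:

  0-simplices (6): [v_0], [v_1], [v_2], [v_3], [v_4], [v_5]
  1-simplices (12): [v_0,v_2], [v_0,v_3], [v_0,v_4], [v_0,v_5], [v_1,v_2], [v_1,v_3], [v_1,v_4], [v_1,v_5], [v_2,v_3], [v_2,v_5], [v_3,v_4], [v_4,v_5]
  2-simplices (8): [v_0,v_2,v_3], [v_0,v_2,v_5], [v_0,v_3,v_4], [v_0,v_4,v_5], [v_1,v_2,v_3], [v_1,v_2,v_5], [v_1,v_3,v_4], [v_1,v_4,v_5]

giving chain groups C_0 ≅ Z^6, C_1 ≅ Z^12, C_2 ≅ Z^8.

∂_1: C_1 → C_0 sends each edge [p,q] (with p < q) to q − p.
As a 6×12 matrix over Z this has rank 5, with invariant factors (1,1,1,1,1).

The boundary map ∂_2: C_2 → C_1 maps a triangle to the signed sum of its edges. For instance
  ∂[v_1,v_2,v_3] = [v_2,v_3] − [v_1,v_3] + [v_1,v_2],
  ∂[v_0,v_2,v_5] = [v_2,v_5] − [v_0,v_5] + [v_0,v_2].
As a 12×8 matrix over Z this has rank 7, with invariant factors (1,1,1,1,1,1,1).

Computing H_k = (kernel of ∂_k) / (image of ∂_{k+1}):

  H_0: rank C_0 − rank ∂_1 = 6 − 5 = 1, and the invariant factors of ∂_1 are all 1, so H_0 ≅ Z.
  H_1: rank ker ∂_1 − rank ∂_2 = (12 − 5) − 7 = 0, and the invariant factors of ∂_2 are all 1, so H_1 ≅ 0.
  H_2: rank ker ∂_2 − rank ∂_3 = (8 − 7) − 0 = 1, and there is no ∂_3, so H_2 ≅ Z.

As a check, the Euler characteristic is 6 − 12 + 8 = 2, which agrees with 1 − 0 + 1 = 2.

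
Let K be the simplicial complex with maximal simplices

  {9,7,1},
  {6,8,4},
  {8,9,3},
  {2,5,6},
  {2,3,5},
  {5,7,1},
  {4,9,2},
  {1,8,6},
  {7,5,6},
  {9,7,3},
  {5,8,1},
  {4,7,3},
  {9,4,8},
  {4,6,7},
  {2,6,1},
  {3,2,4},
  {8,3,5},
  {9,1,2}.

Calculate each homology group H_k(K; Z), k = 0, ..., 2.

We work with the vertex ordering 1 < 2 < 3 < 4 < 5 < 6 < 7 < 8 < 9. The simplices of K, each written with vertices in increasing order, are:

  0-simplices (9): [1], [2], [3], [4], [5], [6], [7], [8], [9]
  1-simplices (27): (27 of them)
  2-simplices (18): [1,2,6], [1,2,9], [1,5,7], [1,5,8], [1,6,8], [1,7,9], [2,3,4], [2,3,5], [2,4,9], [2,5,6], [3,4,7], [3,5,8], [3,7,9], [3,8,9], [4,6,7], [4,6,8], [4,8,9], [5,6,7]

giving chain groups C_0 ≅ Z^9, C_1 ≅ Z^27, C_2 ≅ Z^18.

The boundary map ∂_1: C_1 → C_0 sends each edge [p,q] (with p < q) to q − p.
The 9×27 boundary matrix has rank 8 and Smith normal form diag(1,1,1,1,1,1,1,1).

The boundary map ∂_2: C_2 → C_1 sends each 2-simplex [p,q,r] to [q,r] − [p,r] + [p,q]. For instance
  ∂[1,5,7] = [5,7] − [1,7] + [1,5],
  ∂[1,6,8] = [6,8] − [1,8] + [1,6].
This gives a 27×18 integer matrix of rank 18; reducing to Smith normal form yields diagonal entries (1,1,1,1,1,1,1,1,1,1,1,1,1,1,1,1,1,2).

Now H_k = ker ∂_k / im ∂_{k+1}, so:

  H_0: rank C_0 − rank ∂_1 = 9 − 8 = 1, and the invariant factors of ∂_1 are all 1, so H_0 = Z.
  H_1: rank ker ∂_1 − rank ∂_2 = (27 − 8) − 18 = 1, and ∂_2 has invariant factor 2 > 1, so H_1 = Z ⊕ Z/2.
  H_2: rank ker ∂_2 − rank ∂_3 = (18 − 18) − 0 = 0, and there is no ∂_3, so H_2 = 0.

As a check, the Euler characteristic is 9 − 27 + 18 = 0, which agrees with 1 − 1 + 0 = 0.
(K is a triangulation of the Klein bottle.)

H_0 ≅ Z,  H_1 ≅ Z ⊕ Z/2,  H_2 = 0.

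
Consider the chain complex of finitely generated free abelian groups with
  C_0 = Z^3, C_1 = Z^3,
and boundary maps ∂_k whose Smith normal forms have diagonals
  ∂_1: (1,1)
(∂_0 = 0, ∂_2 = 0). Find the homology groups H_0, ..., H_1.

H_0: b_0 = 3 − 0 − 2 = 1; torsion from ∂_1 factors > 1: none. So H_0 ≅ Z.
H_1: b_1 = 3 − 2 − 0 = 1; torsion from ∂_2 factors > 1: none. So H_1 ≅ Z.

H_0 ≅ Z,  H_1 ≅ Z.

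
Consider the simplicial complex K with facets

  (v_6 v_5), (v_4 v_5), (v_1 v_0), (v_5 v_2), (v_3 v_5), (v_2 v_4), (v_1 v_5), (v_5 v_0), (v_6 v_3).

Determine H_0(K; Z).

H_0 = Z.

Take the total order v_0 < v_1 < v_2 < v_3 < v_4 < v_5 < v_6 on the vertex set. Then K (dimension 1) consists of the simplices:

  0-simplices (7): [v_0], [v_1], [v_2], [v_3], [v_4], [v_5], [v_6]
  1-simplices (9): [v_0,v_1], [v_0,v_5], [v_1,v_5], [v_2,v_4], [v_2,v_5], [v_3,v_5], [v_3,v_6], [v_4,v_5], [v_5,v_6]

giving chain groups C_0 ≅ Z^7, C_1 ≅ Z^9.

∂_1: C_1 → C_0 maps an edge to its endpoints' difference, ∂[p,q] = q − p.
As a 7×9 matrix over Z this has rank 6, with invariant factors (1,1,1,1,1,1).

Reading off H_k = ker ∂_k / im ∂_{k+1}:

  H_0: rank C_0 − rank ∂_1 = 7 − 6 = 1, and the invariant factors of ∂_1 are all 1, so H_0 ≅ Z.

(K is a triangulation of a wedge of 3 circles.)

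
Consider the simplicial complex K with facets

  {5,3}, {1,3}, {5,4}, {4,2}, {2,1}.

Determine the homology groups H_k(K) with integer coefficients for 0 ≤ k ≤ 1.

K has 5 vertices, 5 edges.
rank ∂_0 = 0, rank ∂_1 = 4 ⇒ b_0 = 5 − 0 − 4 = 1; all invariant factors of ∂_1 are 1 so no torsion. So H_0 = Z.
rank ∂_1 = 4, rank ∂_2 = 0 ⇒ b_1 = 5 − 4 − 0 = 1. So H_1 = Z.

H_0 = Z,  H_1 = Z.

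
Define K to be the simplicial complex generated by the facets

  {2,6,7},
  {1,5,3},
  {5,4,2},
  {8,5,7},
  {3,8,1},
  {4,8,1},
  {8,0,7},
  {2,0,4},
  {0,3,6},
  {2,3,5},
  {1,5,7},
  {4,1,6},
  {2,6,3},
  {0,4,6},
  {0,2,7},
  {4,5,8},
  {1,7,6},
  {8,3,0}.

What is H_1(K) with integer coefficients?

H_1 = Z ⊕ Z_2.

Fix the vertex order 0 < 1 < 2 < 3 < 4 < 5 < 6 < 7 < 8 and write every simplex with vertices in increasing order. Then dim K = 2 and the simplices of K are:

  0-simplices (9): [0], [1], [2], [3], [4], [5], [6], [7], [8]
  1-simplices (27): (27 of them)
  2-simplices (18): [0,2,4], [0,2,7], [0,3,6], [0,3,8], [0,4,6], [0,7,8], [1,3,5], [1,3,8], [1,4,6], [1,4,8], [1,5,7], [1,6,7], [2,3,5], [2,3,6], [2,4,5], [2,6,7], [4,5,8], [5,7,8]

Hence C_0 ≅ Z^9, C_1 ≅ Z^27, C_2 ≅ Z^18.

Boundary ∂_1: C_1 → C_0 sends each edge [p,q] (with p < q) to q − p.
The 9×27 boundary matrix has rank 8 and Smith normal form diag(1,1,1,1,1,1,1,1).

∂_2: C_2 → C_1 acts by ∂[p,q,r] = [q,r] − [p,r] + [p,q]. For instance
  ∂[0,4,6] = [4,6] − [0,6] + [0,4],
  ∂[1,4,6] = [4,6] − [1,6] + [1,4].
The 27×18 boundary matrix has rank 18 and Smith normal form diag(1,1,1,1,1,1,1,1,1,1,1,1,1,1,1,1,1,2).

From H_k ≅ ker(∂_k) / im(∂_{k+1}) we obtain:

  H_1: rank ker ∂_1 − rank ∂_2 = (27 − 8) − 18 = 1, and ∂_2 has invariant factor 2 > 1, so H_1 ≅ Z ⊕ Z_2.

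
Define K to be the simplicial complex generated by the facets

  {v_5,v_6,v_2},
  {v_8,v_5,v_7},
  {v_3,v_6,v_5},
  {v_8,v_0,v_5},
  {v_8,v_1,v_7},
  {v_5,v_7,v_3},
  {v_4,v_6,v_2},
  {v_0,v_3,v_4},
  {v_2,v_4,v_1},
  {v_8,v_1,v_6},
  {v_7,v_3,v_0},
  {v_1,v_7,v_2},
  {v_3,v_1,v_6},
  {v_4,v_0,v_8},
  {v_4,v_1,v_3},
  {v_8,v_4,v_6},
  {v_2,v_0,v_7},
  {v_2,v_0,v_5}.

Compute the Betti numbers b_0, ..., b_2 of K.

b_0 = 1, b_1 = 1, b_2 = 0.

Take the total order v_0 < v_1 < v_2 < v_3 < v_4 < v_5 < v_6 < v_7 < v_8 on the vertex set. Then K (dimension 2) consists of the simplices:

  0-simplices (9): [v_0], [v_1], [v_2], [v_3], [v_4], [v_5], [v_6], [v_7], [v_8]
  1-simplices (27): (27 of them)
  2-simplices (18): (18 of them)

giving chain groups C_0 ≅ Z^9, C_1 ≅ Z^27, C_2 ≅ Z^18.

The boundary map ∂_1: C_1 → C_0 is given by ∂[p,q] = [q] − [p]. For instance
  ∂[v_1,v_4] = [v_4] − [v_1].
The resulting 9×27 matrix has rank 8, and its Smith normal form has invariant factors (1,1,1,1,1,1,1,1).

The boundary map ∂_2: C_2 → C_1 acts by ∂[p,q,r] = [q,r] − [p,r] + [p,q]. For instance
  ∂[v_3,v_5,v_7] = [v_5,v_7] − [v_3,v_7] + [v_3,v_5],
  ∂[v_1,v_7,v_8] = [v_7,v_8] − [v_1,v_8] + [v_1,v_7].
The resulting 27×18 matrix has rank 18, and its Smith normal form has invariant factors (1,1,1,1,1,1,1,1,1,1,1,1,1,1,1,1,1,2).

Now H_k = ker ∂_k / im ∂_{k+1}, so:

  H_0: rank C_0 − rank ∂_1 = 9 − 8 = 1, and the invariant factors of ∂_1 are all 1, so H_0 ≅ Z.
  H_1: rank ker ∂_1 − rank ∂_2 = (27 − 8) − 18 = 1, and ∂_2 has invariant factor 2 > 1, so H_1 ≅ Z ⊕ Z/2.
  H_2: rank ker ∂_2 − rank ∂_3 = (18 − 18) − 0 = 0, and there is no ∂_3, so H_2 ≅ 0.

Hence the Betti numbers are b_0 = 1, b_1 = 1, b_2 = 0.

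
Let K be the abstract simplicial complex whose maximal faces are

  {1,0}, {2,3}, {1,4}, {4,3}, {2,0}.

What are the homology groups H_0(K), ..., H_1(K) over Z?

H_0 = Z,  H_1 = Z.

Take the total order 0 < 1 < 2 < 3 < 4 on the vertex set. Then K (dimension 1) consists of the simplices:

  0-simplices (5): [0], [1], [2], [3], [4]
  1-simplices (5): [0,1], [0,2], [1,4], [2,3], [3,4]

giving chain groups C_0 ≅ Z^5, C_1 ≅ Z^5.

The boundary map ∂_1: C_1 → C_0 sends each edge [p,q] (with p < q) to q − p.
The 5×5 boundary matrix has rank 4 and Smith normal form diag(1,1,1,1).

Reading off H_k = ker ∂_k / im ∂_{k+1}:

  H_0: rank C_0 − rank ∂_1 = 5 − 4 = 1, and the invariant factors of ∂_1 are all 1, so H_0 ≅ Z.
  H_1: rank ker ∂_1 − rank ∂_2 = (5 − 4) − 0 = 1, and there is no ∂_2, so H_1 ≅ Z.

As a check, the Euler characteristic is 5 − 5 = 0, which agrees with 1 − 1 = 0.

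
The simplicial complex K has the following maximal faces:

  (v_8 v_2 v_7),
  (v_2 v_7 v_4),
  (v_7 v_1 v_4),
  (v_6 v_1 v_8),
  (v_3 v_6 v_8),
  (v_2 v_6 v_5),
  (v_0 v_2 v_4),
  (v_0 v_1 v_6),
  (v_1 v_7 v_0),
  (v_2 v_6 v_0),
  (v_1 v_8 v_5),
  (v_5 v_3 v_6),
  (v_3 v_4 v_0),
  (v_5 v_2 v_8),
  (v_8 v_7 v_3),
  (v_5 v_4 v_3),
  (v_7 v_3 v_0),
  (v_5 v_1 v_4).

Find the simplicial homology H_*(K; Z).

Fix the vertex order v_0 < v_1 < v_2 < v_3 < v_4 < v_5 < v_6 < v_7 < v_8 and write every simplex with vertices in increasing order. Then dim K = 2 and the simplices of K are:

  0-simplices (9): [v_0], [v_1], [v_2], [v_3], [v_4], [v_5], [v_6], [v_7], [v_8]
  1-simplices (27): (27 of them)
  2-simplices (18): (18 of them)

giving chain groups C_0 ≅ Z^9, C_1 ≅ Z^27, C_2 ≅ Z^18.

Boundary ∂_1: C_1 → C_0 maps an edge to its endpoints' difference, ∂[p,q] = q − p.
The 9×27 boundary matrix has rank 8 and Smith normal form diag(1,1,1,1,1,1,1,1).

The boundary map ∂_2: C_2 → C_1 acts by ∂[p,q,r] = [q,r] − [p,r] + [p,q]. For instance
  ∂[v_3,v_6,v_8] = [v_6,v_8] − [v_3,v_8] + [v_3,v_6],
  ∂[v_2,v_5,v_8] = [v_5,v_8] − [v_2,v_8] + [v_2,v_5].
As a 27×18 matrix over Z this has rank 18, with invariant factors (1,1,1,1,1,1,1,1,1,1,1,1,1,1,1,1,1,2).

Computing H_k = (kernel of ∂_k) / (image of ∂_{k+1}):

  H_0: rank C_0 − rank ∂_1 = 9 − 8 = 1, and the invariant factors of ∂_1 are all 1, so H_0 = Z.
  H_1: rank ker ∂_1 − rank ∂_2 = (27 − 8) − 18 = 1, and ∂_2 has invariant factor 2 > 1, so H_1 = Z ⊕ Z/2.
  H_2: rank ker ∂_2 − rank ∂_3 = (18 − 18) − 0 = 0, and there is no ∂_3, so H_2 = 0.

(K is a triangulation of the Klein bottle.)

H_0 = Z,  H_1 = Z ⊕ Z/2,  H_2 = 0.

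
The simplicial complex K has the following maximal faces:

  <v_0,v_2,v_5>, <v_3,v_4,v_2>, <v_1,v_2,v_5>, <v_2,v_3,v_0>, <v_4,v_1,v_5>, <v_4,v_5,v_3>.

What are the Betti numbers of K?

Fix the vertex order v_0 < v_1 < v_2 < v_3 < v_4 < v_5 and write every simplex with vertices in increasing order. Then dim K = 2 and the simplices of K are:

  0-simplices (6): [v_0], [v_1], [v_2], [v_3], [v_4], [v_5]
  1-simplices (12): [v_0,v_2], [v_0,v_3], [v_0,v_5], [v_1,v_2], [v_1,v_4], [v_1,v_5], [v_2,v_3], [v_2,v_4], [v_2,v_5], [v_3,v_4], [v_3,v_5], [v_4,v_5]
  2-simplices (6): [v_0,v_2,v_3], [v_0,v_2,v_5], [v_1,v_2,v_5], [v_1,v_4,v_5], [v_2,v_3,v_4], [v_3,v_4,v_5]

giving chain groups C_0 ≅ Z^6, C_1 ≅ Z^12, C_2 ≅ Z^6.

The boundary map ∂_1: C_1 → C_0 is given by ∂[p,q] = [q] − [p]. For instance
  ∂[v_1,v_4] = [v_4] − [v_1].
The 6×12 boundary matrix has rank 5 and Smith normal form diag(1,1,1,1,1).

∂_2: C_2 → C_1 sends each 2-simplex [p,q,r] to [q,r] − [p,r] + [p,q]. For instance
  ∂[v_1,v_4,v_5] = [v_4,v_5] − [v_1,v_5] + [v_1,v_4],
  ∂[v_0,v_2,v_5] = [v_2,v_5] − [v_0,v_5] + [v_0,v_2].
As a 12×6 matrix over Z this has rank 6, with invariant factors (1,1,1,1,1,1).

Now H_k = ker ∂_k / im ∂_{k+1}, so:

  H_0: rank C_0 − rank ∂_1 = 6 − 5 = 1, and the invariant factors of ∂_1 are all 1, so H_0 = Z.
  H_1: rank ker ∂_1 − rank ∂_2 = (12 − 5) − 6 = 1, and the invariant factors of ∂_2 are all 1, so H_1 = Z.
  H_2: rank ker ∂_2 − rank ∂_3 = (6 − 6) − 0 = 0, and there is no ∂_3, so H_2 = 0.

As a check, the Euler characteristic is 6 − 12 + 6 = 0, which agrees with 1 − 1 + 0 = 0.
(K is a triangulation of the cylinder S^1 x I.)

Hence the Betti numbers are b_0 = 1, b_1 = 1, b_2 = 0.

b_0 = 1, b_1 = 1, b_2 = 0.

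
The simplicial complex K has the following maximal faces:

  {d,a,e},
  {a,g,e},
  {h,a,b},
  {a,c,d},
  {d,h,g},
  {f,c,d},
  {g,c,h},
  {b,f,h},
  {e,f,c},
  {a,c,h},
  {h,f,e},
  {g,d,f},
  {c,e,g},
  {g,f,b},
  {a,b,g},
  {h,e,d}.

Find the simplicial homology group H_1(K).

K has 8 vertices, 24 edges, 16 triangles.
rank ∂_1 = 7, rank ∂_2 = 15 ⇒ b_1 = 24 − 7 − 15 = 2; all invariant factors of ∂_2 are 1 so no torsion. So H_1 ≅ Z^2.

H_1 = Z^2.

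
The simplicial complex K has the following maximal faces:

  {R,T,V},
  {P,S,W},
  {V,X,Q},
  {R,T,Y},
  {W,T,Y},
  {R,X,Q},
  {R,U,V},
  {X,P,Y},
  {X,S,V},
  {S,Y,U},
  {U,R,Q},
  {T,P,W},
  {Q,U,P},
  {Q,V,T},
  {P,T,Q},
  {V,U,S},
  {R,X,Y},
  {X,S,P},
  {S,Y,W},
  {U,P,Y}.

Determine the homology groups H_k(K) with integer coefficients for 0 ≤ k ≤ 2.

Take the total order P < Q < R < S < T < U < V < W < X < Y on the vertex set. Then K (dimension 2) consists of the simplices:

  0-simplices (10): P, Q, R, S, T, U, V, W, X, Y
  1-simplices (30): PQ, PS, PT, PU, PW, PX, PY, QR, QT, QU, QV, QX, RT, RU, RV, RX, RY, SU, SV, SW, SX, SY, TV, TW, TY, UV, UY, VX, WY, XY
  2-simplices (20): PQT, PQU, PSW, PSX, PTW, PUY, PXY, QRU, QRX, QTV, QVX, RTV, RTY, RUV, RXY, SUV, SUY, SVX, SWY, TWY

giving chain groups C_0 ≅ Z^10, C_1 ≅ Z^30, C_2 ≅ Z^20.

∂_1: C_1 → C_0 maps an edge to its endpoints' difference, ∂[p,q] = q − p. For instance
  ∂SY = Y − S.
This gives a 10×30 integer matrix of rank 9; reducing to Smith normal form yields diagonal entries (1,1,1,1,1,1,1,1,1).

∂_2: C_2 → C_1 sends each 2-simplex [p,q,r] to [q,r] − [p,r] + [p,q]. For instance
  ∂SVX = VX − SX + SV,
  ∂PUY = UY − PY + PU.
The 30×20 boundary matrix has rank 20 and Smith normal form diag(1,1,1,1,1,1,1,1,1,1,1,1,1,1,1,1,1,1,1,2).

Reading off H_k = ker ∂_k / im ∂_{k+1}:

  H_0: rank C_0 − rank ∂_1 = 10 − 9 = 1, and the invariant factors of ∂_1 are all 1, so H_0 = Z.
  H_1: rank ker ∂_1 − rank ∂_2 = (30 − 9) − 20 = 1, and ∂_2 has invariant factor 2 > 1, so H_1 = Z ⊕ Z/2.
  H_2: rank ker ∂_2 − rank ∂_3 = (20 − 20) − 0 = 0, and there is no ∂_3, so H_2 = 0.

(K is a triangulation of the Klein bottle.)

H_0 = Z,  H_1 = Z ⊕ Z/2,  H_2 = 0.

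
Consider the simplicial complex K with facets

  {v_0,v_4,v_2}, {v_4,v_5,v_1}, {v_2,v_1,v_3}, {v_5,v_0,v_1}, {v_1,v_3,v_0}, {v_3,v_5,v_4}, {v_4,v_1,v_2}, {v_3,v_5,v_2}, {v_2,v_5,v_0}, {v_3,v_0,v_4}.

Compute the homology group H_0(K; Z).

Fix the vertex order v_0 < v_1 < v_2 < v_3 < v_4 < v_5 and write every simplex with vertices in increasing order. Then dim K = 2 and the simplices of K are:

  0-simplices (6): [v_0], [v_1], [v_2], [v_3], [v_4], [v_5]
  1-simplices (15): (15 of them)
  2-simplices (10): [v_0,v_1,v_3], [v_0,v_1,v_5], [v_0,v_2,v_4], [v_0,v_2,v_5], [v_0,v_3,v_4], [v_1,v_2,v_3], [v_1,v_2,v_4], [v_1,v_4,v_5], [v_2,v_3,v_5], [v_3,v_4,v_5]

so the chain groups are C_0 ≅ Z^6, C_1 ≅ Z^15, C_2 ≅ Z^10.

The boundary map ∂_1: C_1 → C_0 sends each edge [p,q] (with p < q) to q − p. For instance
  ∂[v_2,v_3] = [v_3] − [v_2].
This gives a 6×15 integer matrix of rank 5; reducing to Smith normal form yields diagonal entries (1,1,1,1,1).

The boundary map ∂_2: C_2 → C_1 sends each 2-simplex [p,q,r] to [q,r] − [p,r] + [p,q]. For instance
  ∂[v_0,v_1,v_5] = [v_1,v_5] − [v_0,v_5] + [v_0,v_1],
  ∂[v_0,v_3,v_4] = [v_3,v_4] − [v_0,v_4] + [v_0,v_3].
This gives a 15×10 integer matrix of rank 10; reducing to Smith normal form yields diagonal entries (1,1,1,1,1,1,1,1,1,2).

From H_k ≅ ker(∂_k) / im(∂_{k+1}) we obtain:

  H_0: rank C_0 − rank ∂_1 = 6 − 5 = 1, and the invariant factors of ∂_1 are all 1, so H_0 = Z.

(K is a triangulation of the real projective plane RP^2.)

H_0 = Z.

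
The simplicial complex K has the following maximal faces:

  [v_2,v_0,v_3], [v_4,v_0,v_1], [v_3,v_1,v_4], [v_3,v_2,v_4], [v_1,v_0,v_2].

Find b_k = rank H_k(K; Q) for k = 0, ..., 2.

b_0 = 1, b_1 = 1, b_2 = 0.

Fix the vertex order v_0 < v_1 < v_2 < v_3 < v_4 and write every simplex with vertices in increasing order. Then dim K = 2 and the simplices of K are:

  0-simplices (5): [v_0], [v_1], [v_2], [v_3], [v_4]
  1-simplices (10): [v_0,v_1], [v_0,v_2], [v_0,v_3], [v_0,v_4], [v_1,v_2], [v_1,v_3], [v_1,v_4], [v_2,v_3], [v_2,v_4], [v_3,v_4]
  2-simplices (5): [v_0,v_1,v_2], [v_0,v_1,v_4], [v_0,v_2,v_3], [v_1,v_3,v_4], [v_2,v_3,v_4]

Hence C_0 ≅ Z^5, C_1 ≅ Z^10, C_2 ≅ Z^5.

Boundary ∂_1: C_1 → C_0 is given by ∂[p,q] = [q] − [p].
The resulting 5×10 matrix has rank 4, and its Smith normal form has invariant factors (1,1,1,1).

∂_2: C_2 → C_1 sends each 2-simplex [p,q,r] to [q,r] − [p,r] + [p,q]. For instance
  ∂[v_0,v_2,v_3] = [v_2,v_3] − [v_0,v_3] + [v_0,v_2],
  ∂[v_0,v_1,v_4] = [v_1,v_4] − [v_0,v_4] + [v_0,v_1].
This gives a 10×5 integer matrix of rank 5; reducing to Smith normal form yields diagonal entries (1,1,1,1,1).

Now H_k = ker ∂_k / im ∂_{k+1}, so:

  H_0: rank C_0 − rank ∂_1 = 5 − 4 = 1, and the invariant factors of ∂_1 are all 1, so H_0 = Z.
  H_1: rank ker ∂_1 − rank ∂_2 = (10 − 4) − 5 = 1, and the invariant factors of ∂_2 are all 1, so H_1 = Z.
  H_2: rank ker ∂_2 − rank ∂_3 = (5 − 5) − 0 = 0, and there is no ∂_3, so H_2 = 0.

(K is a triangulation of the Möbius band.)

Hence the Betti numbers are b_0 = 1, b_1 = 1, b_2 = 0.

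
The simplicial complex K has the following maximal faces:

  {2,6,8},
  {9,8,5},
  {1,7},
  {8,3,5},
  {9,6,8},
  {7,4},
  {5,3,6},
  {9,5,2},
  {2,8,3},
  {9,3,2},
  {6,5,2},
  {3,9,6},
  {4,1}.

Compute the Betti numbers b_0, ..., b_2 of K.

b_0 = 2, b_1 = 1, b_2 = 0.

Fix the vertex order 1 < 2 < 3 < 4 < 5 < 6 < 7 < 8 < 9 and write every simplex with vertices in increasing order. Then dim K = 2 and the simplices of K are:

  0-simplices (9): [1], [2], [3], [4], [5], [6], [7], [8], [9]
  1-simplices (18): [1,4], [1,7], [2,3], [2,5], [2,6], [2,8], [2,9], [3,5], [3,6], [3,8], [3,9], [4,7], [5,6], [5,8], [5,9], [6,8], [6,9], [8,9]
  2-simplices (10): [2,3,8], [2,3,9], [2,5,6], [2,5,9], [2,6,8], [3,5,6], [3,5,8], [3,6,9], [5,8,9], [6,8,9]

so the chain groups are C_0 ≅ Z^9, C_1 ≅ Z^18, C_2 ≅ Z^10.

The boundary map ∂_1: C_1 → C_0 sends each edge [p,q] (with p < q) to q − p. For instance
  ∂[3,8] = [8] − [3].
The 9×18 boundary matrix has rank 7 and Smith normal form diag(1,1,1,1,1,1,1).

The boundary map ∂_2: C_2 → C_1 sends each 2-simplex [p,q,r] to [q,r] − [p,r] + [p,q]. For instance
  ∂[6,8,9] = [8,9] − [6,9] + [6,8],
  ∂[3,5,8] = [5,8] − [3,8] + [3,5].
This gives a 18×10 integer matrix of rank 10; reducing to Smith normal form yields diagonal entries (1,1,1,1,1,1,1,1,1,2).

From H_k ≅ ker(∂_k) / im(∂_{k+1}) we obtain:

  H_0: rank C_0 − rank ∂_1 = 9 − 7 = 2, and the invariant factors of ∂_1 are all 1, so H_0 ≅ Z^2.
  H_1: rank ker ∂_1 − rank ∂_2 = (18 − 7) − 10 = 1, and ∂_2 has invariant factor 2 > 1, so H_1 ≅ Z ⊕ Z/2.
  H_2: rank ker ∂_2 − rank ∂_3 = (10 − 10) − 0 = 0, and there is no ∂_3, so H_2 ≅ 0.

Hence the Betti numbers are b_0 = 2, b_1 = 1, b_2 = 0.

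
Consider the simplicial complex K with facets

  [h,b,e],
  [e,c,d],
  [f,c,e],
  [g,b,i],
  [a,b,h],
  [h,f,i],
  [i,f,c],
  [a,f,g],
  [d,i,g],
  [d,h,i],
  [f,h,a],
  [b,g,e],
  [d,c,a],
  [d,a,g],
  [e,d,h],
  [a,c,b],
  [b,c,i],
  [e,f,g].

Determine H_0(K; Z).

H_0 ≅ Z.

Take the total order a < b < c < d < e < f < g < h < i on the vertex set. Then K (dimension 2) consists of the simplices:

  0-simplices (9): a, b, c, d, e, f, g, h, i
  1-simplices (27): ab, ac, ad, af, ag, ah, bc, be, bg, bh, bi, cd, ce, cf, ci, de, dg, dh, di, ef, eg, eh, fg, fh, fi, gi, hi
  2-simplices (18): abc, abh, acd, adg, afg, afh, bci, beg, beh, bgi, cde, cef, cfi, deh, dgi, dhi, efg, fhi

giving chain groups C_0 ≅ Z^9, C_1 ≅ Z^27, C_2 ≅ Z^18.

The boundary map ∂_1: C_1 → C_0 maps an edge to its endpoints' difference, ∂[p,q] = q − p. For instance
  ∂ci = i − c.
As a 9×27 matrix over Z this has rank 8, with invariant factors (1,1,1,1,1,1,1,1).

The boundary map ∂_2: C_2 → C_1 maps a triangle to the signed sum of its edges. For instance
  ∂dgi = gi − di + dg,
  ∂beg = eg − bg + be.
The 27×18 boundary matrix has rank 17 and Smith normal form diag(1,1,1,1,1,1,1,1,1,1,1,1,1,1,1,1,1).

From H_k ≅ ker(∂_k) / im(∂_{k+1}) we obtain:

  H_0: rank C_0 − rank ∂_1 = 9 − 8 = 1, and the invariant factors of ∂_1 are all 1, so H_0 = Z.

(K is a triangulation of the torus T^2.)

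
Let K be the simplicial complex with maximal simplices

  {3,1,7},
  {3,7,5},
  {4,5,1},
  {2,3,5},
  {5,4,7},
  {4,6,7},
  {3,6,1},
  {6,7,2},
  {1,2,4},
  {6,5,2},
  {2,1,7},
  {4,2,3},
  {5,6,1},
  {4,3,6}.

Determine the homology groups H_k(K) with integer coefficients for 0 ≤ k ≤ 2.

Fix the vertex order 1 < 2 < 3 < 4 < 5 < 6 < 7 and write every simplex with vertices in increasing order. Then dim K = 2 and the simplices of K are:

  0-simplices (7): [1], [2], [3], [4], [5], [6], [7]
  1-simplices (21): [1,2], [1,3], [1,4], [1,5], [1,6], [1,7], [2,3], [2,4], [2,5], [2,6], [2,7], [3,4], [3,5], [3,6], [3,7], [4,5], [4,6], [4,7], [5,6], [5,7], [6,7]
  2-simplices (14): [1,2,4], [1,2,7], [1,3,6], [1,3,7], [1,4,5], [1,5,6], [2,3,4], [2,3,5], [2,5,6], [2,6,7], [3,4,6], [3,5,7], [4,5,7], [4,6,7]

so the chain groups are C_0 ≅ Z^7, C_1 ≅ Z^21, C_2 ≅ Z^14.

∂_1: C_1 → C_0 sends each edge [p,q] (with p < q) to q − p. For instance
  ∂[5,7] = [7] − [5].
The 7×21 boundary matrix has rank 6 and Smith normal form diag(1,1,1,1,1,1).

Boundary ∂_2: C_2 → C_1 acts by ∂[p,q,r] = [q,r] − [p,r] + [p,q]. For instance
  ∂[2,3,5] = [3,5] − [2,5] + [2,3],
  ∂[1,5,6] = [5,6] − [1,6] + [1,5].
The resulting 21×14 matrix has rank 13, and its Smith normal form has invariant factors (1,1,1,1,1,1,1,1,1,1,1,1,1).

Now H_k = ker ∂_k / im ∂_{k+1}, so:

  H_0: rank C_0 − rank ∂_1 = 7 − 6 = 1, and the invariant factors of ∂_1 are all 1, so H_0 = Z.
  H_1: rank ker ∂_1 − rank ∂_2 = (21 − 6) − 13 = 2, and the invariant factors of ∂_2 are all 1, so H_1 = Z^2.
  H_2: rank ker ∂_2 − rank ∂_3 = (14 − 13) − 0 = 1, and there is no ∂_3, so H_2 = Z.

H_0 ≅ Z,  H_1 ≅ Z^2,  H_2 ≅ Z.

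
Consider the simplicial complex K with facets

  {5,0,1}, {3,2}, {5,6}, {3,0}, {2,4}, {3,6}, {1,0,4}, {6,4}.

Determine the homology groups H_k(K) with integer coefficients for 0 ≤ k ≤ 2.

H_0 ≅ Z,  H_1 ≅ Z^3,  H_2 = 0.

Take the total order 0 < 1 < 2 < 3 < 4 < 5 < 6 on the vertex set. Then K (dimension 2) consists of the simplices:

  0-simplices (7): [0], [1], [2], [3], [4], [5], [6]
  1-simplices (11): [0,1], [0,3], [0,4], [0,5], [1,4], [1,5], [2,3], [2,4], [3,6], [4,6], [5,6]
  2-simplices (2): [0,1,4], [0,1,5]

Hence C_0 ≅ Z^7, C_1 ≅ Z^11, C_2 ≅ Z^2.

The boundary map ∂_1: C_1 → C_0 maps an edge to its endpoints' difference, ∂[p,q] = q − p.
The resulting 7×11 matrix has rank 6, and its Smith normal form has invariant factors (1,1,1,1,1,1).

The boundary map ∂_2: C_2 → C_1 maps a triangle to the signed sum of its edges. For instance
  ∂[0,1,5] = [1,5] − [0,5] + [0,1],
  ∂[0,1,4] = [1,4] − [0,4] + [0,1].
The resulting 11×2 matrix has rank 2, and its Smith normal form has invariant factors (1,1).

Computing H_k = (kernel of ∂_k) / (image of ∂_{k+1}):

  H_0: rank C_0 − rank ∂_1 = 7 − 6 = 1, and the invariant factors of ∂_1 are all 1, so H_0 ≅ Z.
  H_1: rank ker ∂_1 − rank ∂_2 = (11 − 6) − 2 = 3, and the invariant factors of ∂_2 are all 1, so H_1 ≅ Z^3.
  H_2: rank ker ∂_2 − rank ∂_3 = (2 − 2) − 0 = 0, and there is no ∂_3, so H_2 ≅ 0.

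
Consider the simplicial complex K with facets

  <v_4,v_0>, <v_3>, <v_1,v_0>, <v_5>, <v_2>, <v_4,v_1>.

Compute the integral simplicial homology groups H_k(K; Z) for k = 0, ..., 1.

Order the vertices as v_0 < v_1 < v_2 < v_3 < v_4 < v_5. Listing each simplex with vertices in this order, K has dimension 1 with simplices:

  0-simplices (6): [v_0], [v_1], [v_2], [v_3], [v_4], [v_5]
  1-simplices (3): [v_0,v_1], [v_0,v_4], [v_1,v_4]

so the chain groups are C_0 ≅ Z^6, C_1 ≅ Z^3.

∂_1: C_1 → C_0 maps an edge to its endpoints' difference, ∂[p,q] = q − p. For instance
  ∂[v_0,v_1] = [v_1] − [v_0].
The resulting 6×3 matrix has rank 2, and its Smith normal form has invariant factors (1,1).

Computing H_k = (kernel of ∂_k) / (image of ∂_{k+1}):

  H_0: rank C_0 − rank ∂_1 = 6 − 2 = 4, and the invariant factors of ∂_1 are all 1, so H_0 ≅ Z^4.
  H_1: rank ker ∂_1 − rank ∂_2 = (3 − 2) − 0 = 1, and there is no ∂_2, so H_1 ≅ Z.

(K is a triangulation of the disjoint union of the circle S^1 and a set of 3 points.)

H_0 = Z^4,  H_1 = Z.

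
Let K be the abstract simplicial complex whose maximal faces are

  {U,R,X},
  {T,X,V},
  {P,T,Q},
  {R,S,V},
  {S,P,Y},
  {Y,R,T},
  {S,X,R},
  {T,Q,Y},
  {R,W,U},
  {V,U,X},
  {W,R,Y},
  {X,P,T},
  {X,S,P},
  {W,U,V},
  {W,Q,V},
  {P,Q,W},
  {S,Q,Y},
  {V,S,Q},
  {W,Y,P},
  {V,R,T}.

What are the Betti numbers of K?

b_0 = 1, b_1 = 1, b_2 = 0.

Order the vertices as P < Q < R < S < T < U < V < W < X < Y. Listing each simplex with vertices in this order, K has dimension 2 with simplices:

  0-simplices (10): P, Q, R, S, T, U, V, W, X, Y
  1-simplices (30): PQ, PS, PT, PW, PX, PY, QS, QT, QV, QW, QY, RS, RT, RU, RV, RW, RX, RY, SV, SX, SY, TV, TX, TY, UV, UW, UX, VW, VX, WY
  2-simplices (20): PQT, PQW, PSX, PSY, PTX, PWY, QSV, QSY, QTY, QVW, RSV, RSX, RTV, RTY, RUW, RUX, RWY, TVX, UVW, UVX

Hence C_0 ≅ Z^10, C_1 ≅ Z^30, C_2 ≅ Z^20.

Boundary ∂_1: C_1 → C_0 maps an edge to its endpoints' difference, ∂[p,q] = q − p.
As a 10×30 matrix over Z this has rank 9, with invariant factors (1,1,1,1,1,1,1,1,1).

Boundary ∂_2: C_2 → C_1 acts by ∂[p,q,r] = [q,r] − [p,r] + [p,q]. For instance
  ∂QSV = SV − QV + QS,
  ∂PTX = TX − PX + PT.
The resulting 30×20 matrix has rank 20, and its Smith normal form has invariant factors (1,1,1,1,1,1,1,1,1,1,1,1,1,1,1,1,1,1,1,2).

From H_k ≅ ker(∂_k) / im(∂_{k+1}) we obtain:

  H_0: rank C_0 − rank ∂_1 = 10 − 9 = 1, and the invariant factors of ∂_1 are all 1, so H_0 = Z.
  H_1: rank ker ∂_1 − rank ∂_2 = (30 − 9) − 20 = 1, and ∂_2 has invariant factor 2 > 1, so H_1 = Z ⊕ Z/2.
  H_2: rank ker ∂_2 − rank ∂_3 = (20 − 20) − 0 = 0, and there is no ∂_3, so H_2 = 0.

(K is a triangulation of the Klein bottle.)

Hence the Betti numbers are b_0 = 1, b_1 = 1, b_2 = 0.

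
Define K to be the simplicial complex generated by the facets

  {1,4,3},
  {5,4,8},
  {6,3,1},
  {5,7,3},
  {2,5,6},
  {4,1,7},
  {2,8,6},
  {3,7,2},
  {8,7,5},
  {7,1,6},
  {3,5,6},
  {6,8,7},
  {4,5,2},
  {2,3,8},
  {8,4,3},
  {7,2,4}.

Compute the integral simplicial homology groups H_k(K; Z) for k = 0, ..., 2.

H_0 = Z,  H_1 = Z^2,  H_2 = Z.

Fix the vertex order 1 < 2 < 3 < 4 < 5 < 6 < 7 < 8 and write every simplex with vertices in increasing order. Then dim K = 2 and the simplices of K are:

  0-simplices (8): [1], [2], [3], [4], [5], [6], [7], [8]
  1-simplices (24): (24 of them)
  2-simplices (16): [1,3,4], [1,3,6], [1,4,7], [1,6,7], [2,3,7], [2,3,8], [2,4,5], [2,4,7], [2,5,6], [2,6,8], [3,4,8], [3,5,6], [3,5,7], [4,5,8], [5,7,8], [6,7,8]

giving chain groups C_0 ≅ Z^8, C_1 ≅ Z^24, C_2 ≅ Z^16.

Boundary ∂_1: C_1 → C_0 is given by ∂[p,q] = [q] − [p]. For instance
  ∂[4,7] = [7] − [4].
As a 8×24 matrix over Z this has rank 7, with invariant factors (1,1,1,1,1,1,1).

∂_2: C_2 → C_1 maps a triangle to the signed sum of its edges. For instance
  ∂[1,3,6] = [3,6] − [1,6] + [1,3],
  ∂[2,3,8] = [3,8] − [2,8] + [2,3].
The 24×16 boundary matrix has rank 15 and Smith normal form diag(1,1,1,1,1,1,1,1,1,1,1,1,1,1,1).

Computing H_k = (kernel of ∂_k) / (image of ∂_{k+1}):

  H_0: rank C_0 − rank ∂_1 = 8 − 7 = 1, and the invariant factors of ∂_1 are all 1, so H_0 ≅ Z.
  H_1: rank ker ∂_1 − rank ∂_2 = (24 − 7) − 15 = 2, and the invariant factors of ∂_2 are all 1, so H_1 ≅ Z^2.
  H_2: rank ker ∂_2 − rank ∂_3 = (16 − 15) − 0 = 1, and there is no ∂_3, so H_2 ≅ Z.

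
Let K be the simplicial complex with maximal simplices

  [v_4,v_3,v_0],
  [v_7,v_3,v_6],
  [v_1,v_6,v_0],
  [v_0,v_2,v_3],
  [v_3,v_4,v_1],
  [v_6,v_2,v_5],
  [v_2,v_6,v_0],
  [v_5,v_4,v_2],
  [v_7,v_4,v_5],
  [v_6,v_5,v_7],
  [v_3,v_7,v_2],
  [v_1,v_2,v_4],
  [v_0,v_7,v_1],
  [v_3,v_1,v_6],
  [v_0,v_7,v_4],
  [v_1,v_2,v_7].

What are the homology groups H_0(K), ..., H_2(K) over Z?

H_0 ≅ Z,  H_1 ≅ Z^2,  H_2 ≅ Z.

K has 8 vertices, 24 edges, 16 triangles.
rank ∂_0 = 0, rank ∂_1 = 7 ⇒ b_0 = 8 − 0 − 7 = 1; all invariant factors of ∂_1 are 1 so no torsion. So H_0 ≅ Z.
rank ∂_1 = 7, rank ∂_2 = 15 ⇒ b_1 = 24 − 7 − 15 = 2; all invariant factors of ∂_2 are 1 so no torsion. So H_1 ≅ Z^2.
rank ∂_2 = 15, rank ∂_3 = 0 ⇒ b_2 = 16 − 15 − 0 = 1. So H_2 ≅ Z.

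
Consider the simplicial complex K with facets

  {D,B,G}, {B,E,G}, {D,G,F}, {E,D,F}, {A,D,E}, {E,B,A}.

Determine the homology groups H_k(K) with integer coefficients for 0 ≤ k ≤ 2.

H_0 = Z,  H_1 = Z,  H_2 = 0.

Fix the vertex order A < B < D < E < F < G and write every simplex with vertices in increasing order. Then dim K = 2 and the simplices of K are:

  0-simplices (6): A, B, D, E, F, G
  1-simplices (12): AB, AD, AE, BD, BE, BG, DE, DF, DG, EF, EG, FG
  2-simplices (6): ABE, ADE, BDG, BEG, DEF, DFG

so the chain groups are C_0 ≅ Z^6, C_1 ≅ Z^12, C_2 ≅ Z^6.

∂_1: C_1 → C_0 maps an edge to its endpoints' difference, ∂[p,q] = q − p. For instance
  ∂AE = E − A.
As a 6×12 matrix over Z this has rank 5, with invariant factors (1,1,1,1,1).

∂_2: C_2 → C_1 maps a triangle to the signed sum of its edges. For instance
  ∂ADE = DE − AE + AD,
  ∂DFG = FG − DG + DF.
The 12×6 boundary matrix has rank 6 and Smith normal form diag(1,1,1,1,1,1).

Now H_k = ker ∂_k / im ∂_{k+1}, so:

  H_0: rank C_0 − rank ∂_1 = 6 − 5 = 1, and the invariant factors of ∂_1 are all 1, so H_0 ≅ Z.
  H_1: rank ker ∂_1 − rank ∂_2 = (12 − 5) − 6 = 1, and the invariant factors of ∂_2 are all 1, so H_1 ≅ Z.
  H_2: rank ker ∂_2 − rank ∂_3 = (6 − 6) − 0 = 0, and there is no ∂_3, so H_2 ≅ 0.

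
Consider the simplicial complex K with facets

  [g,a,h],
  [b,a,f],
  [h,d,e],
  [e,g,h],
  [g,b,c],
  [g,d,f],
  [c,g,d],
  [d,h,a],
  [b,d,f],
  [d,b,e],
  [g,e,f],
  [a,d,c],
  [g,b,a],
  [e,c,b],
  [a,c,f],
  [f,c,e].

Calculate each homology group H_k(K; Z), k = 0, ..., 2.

Order the vertices as a < b < c < d < e < f < g < h. Listing each simplex with vertices in this order, K has dimension 2 with simplices:

  0-simplices (8): a, b, c, d, e, f, g, h
  1-simplices (24): ab, ac, ad, af, ag, ah, bc, bd, be, bf, bg, cd, ce, cf, cg, de, df, dg, dh, ef, eg, eh, fg, gh
  2-simplices (16): abf, abg, acd, acf, adh, agh, bce, bcg, bde, bdf, cdg, cef, deh, dfg, efg, egh

so the chain groups are C_0 ≅ Z^8, C_1 ≅ Z^24, C_2 ≅ Z^16.

Boundary ∂_1: C_1 → C_0 maps an edge to its endpoints' difference, ∂[p,q] = q − p. For instance
  ∂eg = g − e.
This gives a 8×24 integer matrix of rank 7; reducing to Smith normal form yields diagonal entries (1,1,1,1,1,1,1).

The boundary map ∂_2: C_2 → C_1 acts by ∂[p,q,r] = [q,r] − [p,r] + [p,q]. For instance
  ∂cdg = dg − cg + cd,
  ∂dfg = fg − dg + df.
This gives a 24×16 integer matrix of rank 15; reducing to Smith normal form yields diagonal entries (1,1,1,1,1,1,1,1,1,1,1,1,1,1,1).

From H_k ≅ ker(∂_k) / im(∂_{k+1}) we obtain:

  H_0: rank C_0 − rank ∂_1 = 8 − 7 = 1, and the invariant factors of ∂_1 are all 1, so H_0 = Z.
  H_1: rank ker ∂_1 − rank ∂_2 = (24 − 7) − 15 = 2, and the invariant factors of ∂_2 are all 1, so H_1 = Z^2.
  H_2: rank ker ∂_2 − rank ∂_3 = (16 − 15) − 0 = 1, and there is no ∂_3, so H_2 = Z.

As a check, the Euler characteristic is 8 − 24 + 16 = 0, which agrees with 1 − 2 + 1 = 0.

H_0 ≅ Z,  H_1 ≅ Z^2,  H_2 ≅ Z.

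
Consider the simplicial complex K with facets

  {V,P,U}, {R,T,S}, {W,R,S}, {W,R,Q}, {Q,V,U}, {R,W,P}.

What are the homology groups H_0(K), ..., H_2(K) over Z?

H_0 ≅ Z,  H_1 ≅ Z,  H_2 = 0.

Fix the vertex order P < Q < R < S < T < U < V < W and write every simplex with vertices in increasing order. Then dim K = 2 and the simplices of K are:

  0-simplices (8): P, Q, R, S, T, U, V, W
  1-simplices (14): PR, PU, PV, PW, QR, QU, QV, QW, RS, RT, RW, ST, SW, UV
  2-simplices (6): PRW, PUV, QRW, QUV, RST, RSW

so the chain groups are C_0 ≅ Z^8, C_1 ≅ Z^14, C_2 ≅ Z^6.

∂_1: C_1 → C_0 sends each edge [p,q] (with p < q) to q − p. For instance
  ∂UV = V − U.
The 8×14 boundary matrix has rank 7 and Smith normal form diag(1,1,1,1,1,1,1).

The boundary map ∂_2: C_2 → C_1 acts by ∂[p,q,r] = [q,r] − [p,r] + [p,q]. For instance
  ∂PUV = UV − PV + PU,
  ∂QUV = UV − QV + QU.
This gives a 14×6 integer matrix of rank 6; reducing to Smith normal form yields diagonal entries (1,1,1,1,1,1).

Now H_k = ker ∂_k / im ∂_{k+1}, so:

  H_0: rank C_0 − rank ∂_1 = 8 − 7 = 1, and the invariant factors of ∂_1 are all 1, so H_0 ≅ Z.
  H_1: rank ker ∂_1 − rank ∂_2 = (14 − 7) − 6 = 1, and the invariant factors of ∂_2 are all 1, so H_1 ≅ Z.
  H_2: rank ker ∂_2 − rank ∂_3 = (6 − 6) − 0 = 0, and there is no ∂_3, so H_2 ≅ 0.

As a check, the Euler characteristic is 8 − 14 + 6 = 0, which agrees with 1 − 1 + 0 = 0.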